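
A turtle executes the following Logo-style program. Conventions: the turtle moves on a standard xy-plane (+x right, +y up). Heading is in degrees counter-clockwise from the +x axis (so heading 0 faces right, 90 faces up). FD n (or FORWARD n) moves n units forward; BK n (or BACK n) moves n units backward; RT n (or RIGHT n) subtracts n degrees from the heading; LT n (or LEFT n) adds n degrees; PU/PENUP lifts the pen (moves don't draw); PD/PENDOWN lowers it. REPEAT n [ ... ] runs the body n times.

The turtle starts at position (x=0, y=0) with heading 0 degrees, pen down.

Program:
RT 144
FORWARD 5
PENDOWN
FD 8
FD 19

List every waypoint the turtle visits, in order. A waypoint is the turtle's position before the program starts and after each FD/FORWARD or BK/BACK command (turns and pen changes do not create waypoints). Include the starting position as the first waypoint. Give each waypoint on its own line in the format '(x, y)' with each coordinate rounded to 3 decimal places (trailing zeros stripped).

Answer: (0, 0)
(-4.045, -2.939)
(-10.517, -7.641)
(-25.889, -18.809)

Derivation:
Executing turtle program step by step:
Start: pos=(0,0), heading=0, pen down
RT 144: heading 0 -> 216
FD 5: (0,0) -> (-4.045,-2.939) [heading=216, draw]
PD: pen down
FD 8: (-4.045,-2.939) -> (-10.517,-7.641) [heading=216, draw]
FD 19: (-10.517,-7.641) -> (-25.889,-18.809) [heading=216, draw]
Final: pos=(-25.889,-18.809), heading=216, 3 segment(s) drawn
Waypoints (4 total):
(0, 0)
(-4.045, -2.939)
(-10.517, -7.641)
(-25.889, -18.809)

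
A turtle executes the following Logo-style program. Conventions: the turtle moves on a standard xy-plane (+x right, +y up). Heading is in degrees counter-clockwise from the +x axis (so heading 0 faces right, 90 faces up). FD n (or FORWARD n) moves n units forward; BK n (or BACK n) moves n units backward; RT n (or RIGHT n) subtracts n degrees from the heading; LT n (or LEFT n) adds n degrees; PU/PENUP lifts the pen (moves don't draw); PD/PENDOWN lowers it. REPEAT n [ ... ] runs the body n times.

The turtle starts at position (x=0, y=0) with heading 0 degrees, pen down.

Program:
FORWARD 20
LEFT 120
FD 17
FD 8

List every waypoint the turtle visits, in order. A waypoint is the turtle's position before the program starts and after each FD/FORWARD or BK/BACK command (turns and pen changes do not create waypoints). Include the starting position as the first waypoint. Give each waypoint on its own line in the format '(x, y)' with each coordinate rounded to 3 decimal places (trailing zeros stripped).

Answer: (0, 0)
(20, 0)
(11.5, 14.722)
(7.5, 21.651)

Derivation:
Executing turtle program step by step:
Start: pos=(0,0), heading=0, pen down
FD 20: (0,0) -> (20,0) [heading=0, draw]
LT 120: heading 0 -> 120
FD 17: (20,0) -> (11.5,14.722) [heading=120, draw]
FD 8: (11.5,14.722) -> (7.5,21.651) [heading=120, draw]
Final: pos=(7.5,21.651), heading=120, 3 segment(s) drawn
Waypoints (4 total):
(0, 0)
(20, 0)
(11.5, 14.722)
(7.5, 21.651)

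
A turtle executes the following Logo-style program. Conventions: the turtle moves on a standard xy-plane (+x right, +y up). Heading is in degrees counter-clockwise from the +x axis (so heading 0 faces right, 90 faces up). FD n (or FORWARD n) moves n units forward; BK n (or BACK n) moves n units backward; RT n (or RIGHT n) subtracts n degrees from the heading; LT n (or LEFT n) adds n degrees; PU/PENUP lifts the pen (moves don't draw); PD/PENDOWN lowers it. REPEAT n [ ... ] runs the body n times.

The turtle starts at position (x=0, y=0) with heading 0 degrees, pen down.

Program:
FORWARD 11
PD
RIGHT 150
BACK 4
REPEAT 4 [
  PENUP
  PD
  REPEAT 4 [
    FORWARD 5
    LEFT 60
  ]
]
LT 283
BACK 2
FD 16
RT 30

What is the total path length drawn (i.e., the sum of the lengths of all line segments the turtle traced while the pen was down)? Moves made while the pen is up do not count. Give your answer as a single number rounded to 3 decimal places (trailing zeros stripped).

Answer: 113

Derivation:
Executing turtle program step by step:
Start: pos=(0,0), heading=0, pen down
FD 11: (0,0) -> (11,0) [heading=0, draw]
PD: pen down
RT 150: heading 0 -> 210
BK 4: (11,0) -> (14.464,2) [heading=210, draw]
REPEAT 4 [
  -- iteration 1/4 --
  PU: pen up
  PD: pen down
  REPEAT 4 [
    -- iteration 1/4 --
    FD 5: (14.464,2) -> (10.134,-0.5) [heading=210, draw]
    LT 60: heading 210 -> 270
    -- iteration 2/4 --
    FD 5: (10.134,-0.5) -> (10.134,-5.5) [heading=270, draw]
    LT 60: heading 270 -> 330
    -- iteration 3/4 --
    FD 5: (10.134,-5.5) -> (14.464,-8) [heading=330, draw]
    LT 60: heading 330 -> 30
    -- iteration 4/4 --
    FD 5: (14.464,-8) -> (18.794,-5.5) [heading=30, draw]
    LT 60: heading 30 -> 90
  ]
  -- iteration 2/4 --
  PU: pen up
  PD: pen down
  REPEAT 4 [
    -- iteration 1/4 --
    FD 5: (18.794,-5.5) -> (18.794,-0.5) [heading=90, draw]
    LT 60: heading 90 -> 150
    -- iteration 2/4 --
    FD 5: (18.794,-0.5) -> (14.464,2) [heading=150, draw]
    LT 60: heading 150 -> 210
    -- iteration 3/4 --
    FD 5: (14.464,2) -> (10.134,-0.5) [heading=210, draw]
    LT 60: heading 210 -> 270
    -- iteration 4/4 --
    FD 5: (10.134,-0.5) -> (10.134,-5.5) [heading=270, draw]
    LT 60: heading 270 -> 330
  ]
  -- iteration 3/4 --
  PU: pen up
  PD: pen down
  REPEAT 4 [
    -- iteration 1/4 --
    FD 5: (10.134,-5.5) -> (14.464,-8) [heading=330, draw]
    LT 60: heading 330 -> 30
    -- iteration 2/4 --
    FD 5: (14.464,-8) -> (18.794,-5.5) [heading=30, draw]
    LT 60: heading 30 -> 90
    -- iteration 3/4 --
    FD 5: (18.794,-5.5) -> (18.794,-0.5) [heading=90, draw]
    LT 60: heading 90 -> 150
    -- iteration 4/4 --
    FD 5: (18.794,-0.5) -> (14.464,2) [heading=150, draw]
    LT 60: heading 150 -> 210
  ]
  -- iteration 4/4 --
  PU: pen up
  PD: pen down
  REPEAT 4 [
    -- iteration 1/4 --
    FD 5: (14.464,2) -> (10.134,-0.5) [heading=210, draw]
    LT 60: heading 210 -> 270
    -- iteration 2/4 --
    FD 5: (10.134,-0.5) -> (10.134,-5.5) [heading=270, draw]
    LT 60: heading 270 -> 330
    -- iteration 3/4 --
    FD 5: (10.134,-5.5) -> (14.464,-8) [heading=330, draw]
    LT 60: heading 330 -> 30
    -- iteration 4/4 --
    FD 5: (14.464,-8) -> (18.794,-5.5) [heading=30, draw]
    LT 60: heading 30 -> 90
  ]
]
LT 283: heading 90 -> 13
BK 2: (18.794,-5.5) -> (16.845,-5.95) [heading=13, draw]
FD 16: (16.845,-5.95) -> (32.435,-2.351) [heading=13, draw]
RT 30: heading 13 -> 343
Final: pos=(32.435,-2.351), heading=343, 20 segment(s) drawn

Segment lengths:
  seg 1: (0,0) -> (11,0), length = 11
  seg 2: (11,0) -> (14.464,2), length = 4
  seg 3: (14.464,2) -> (10.134,-0.5), length = 5
  seg 4: (10.134,-0.5) -> (10.134,-5.5), length = 5
  seg 5: (10.134,-5.5) -> (14.464,-8), length = 5
  seg 6: (14.464,-8) -> (18.794,-5.5), length = 5
  seg 7: (18.794,-5.5) -> (18.794,-0.5), length = 5
  seg 8: (18.794,-0.5) -> (14.464,2), length = 5
  seg 9: (14.464,2) -> (10.134,-0.5), length = 5
  seg 10: (10.134,-0.5) -> (10.134,-5.5), length = 5
  seg 11: (10.134,-5.5) -> (14.464,-8), length = 5
  seg 12: (14.464,-8) -> (18.794,-5.5), length = 5
  seg 13: (18.794,-5.5) -> (18.794,-0.5), length = 5
  seg 14: (18.794,-0.5) -> (14.464,2), length = 5
  seg 15: (14.464,2) -> (10.134,-0.5), length = 5
  seg 16: (10.134,-0.5) -> (10.134,-5.5), length = 5
  seg 17: (10.134,-5.5) -> (14.464,-8), length = 5
  seg 18: (14.464,-8) -> (18.794,-5.5), length = 5
  seg 19: (18.794,-5.5) -> (16.845,-5.95), length = 2
  seg 20: (16.845,-5.95) -> (32.435,-2.351), length = 16
Total = 113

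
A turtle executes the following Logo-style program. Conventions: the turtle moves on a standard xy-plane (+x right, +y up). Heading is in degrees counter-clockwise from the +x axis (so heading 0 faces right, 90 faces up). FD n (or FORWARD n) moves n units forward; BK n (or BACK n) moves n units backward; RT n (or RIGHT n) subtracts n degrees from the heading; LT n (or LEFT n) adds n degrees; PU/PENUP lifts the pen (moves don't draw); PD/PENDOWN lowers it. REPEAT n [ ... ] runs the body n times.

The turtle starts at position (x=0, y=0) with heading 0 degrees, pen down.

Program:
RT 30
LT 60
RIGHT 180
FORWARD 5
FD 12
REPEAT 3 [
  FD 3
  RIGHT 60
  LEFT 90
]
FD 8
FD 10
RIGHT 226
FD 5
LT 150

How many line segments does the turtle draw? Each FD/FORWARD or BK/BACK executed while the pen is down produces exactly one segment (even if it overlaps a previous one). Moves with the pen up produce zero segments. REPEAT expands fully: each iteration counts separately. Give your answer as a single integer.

Executing turtle program step by step:
Start: pos=(0,0), heading=0, pen down
RT 30: heading 0 -> 330
LT 60: heading 330 -> 30
RT 180: heading 30 -> 210
FD 5: (0,0) -> (-4.33,-2.5) [heading=210, draw]
FD 12: (-4.33,-2.5) -> (-14.722,-8.5) [heading=210, draw]
REPEAT 3 [
  -- iteration 1/3 --
  FD 3: (-14.722,-8.5) -> (-17.321,-10) [heading=210, draw]
  RT 60: heading 210 -> 150
  LT 90: heading 150 -> 240
  -- iteration 2/3 --
  FD 3: (-17.321,-10) -> (-18.821,-12.598) [heading=240, draw]
  RT 60: heading 240 -> 180
  LT 90: heading 180 -> 270
  -- iteration 3/3 --
  FD 3: (-18.821,-12.598) -> (-18.821,-15.598) [heading=270, draw]
  RT 60: heading 270 -> 210
  LT 90: heading 210 -> 300
]
FD 8: (-18.821,-15.598) -> (-14.821,-22.526) [heading=300, draw]
FD 10: (-14.821,-22.526) -> (-9.821,-31.187) [heading=300, draw]
RT 226: heading 300 -> 74
FD 5: (-9.821,-31.187) -> (-8.442,-26.38) [heading=74, draw]
LT 150: heading 74 -> 224
Final: pos=(-8.442,-26.38), heading=224, 8 segment(s) drawn
Segments drawn: 8

Answer: 8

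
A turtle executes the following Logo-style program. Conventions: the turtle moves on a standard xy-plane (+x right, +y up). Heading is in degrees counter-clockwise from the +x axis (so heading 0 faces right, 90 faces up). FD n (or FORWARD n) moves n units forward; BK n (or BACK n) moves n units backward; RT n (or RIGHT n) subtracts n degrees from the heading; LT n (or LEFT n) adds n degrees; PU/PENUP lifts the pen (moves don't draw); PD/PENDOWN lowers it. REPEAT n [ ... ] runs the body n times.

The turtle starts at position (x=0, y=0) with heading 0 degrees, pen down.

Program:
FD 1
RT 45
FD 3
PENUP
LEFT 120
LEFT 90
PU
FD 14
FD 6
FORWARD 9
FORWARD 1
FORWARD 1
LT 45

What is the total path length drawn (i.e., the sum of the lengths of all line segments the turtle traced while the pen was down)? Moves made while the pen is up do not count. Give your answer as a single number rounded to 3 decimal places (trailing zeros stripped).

Answer: 4

Derivation:
Executing turtle program step by step:
Start: pos=(0,0), heading=0, pen down
FD 1: (0,0) -> (1,0) [heading=0, draw]
RT 45: heading 0 -> 315
FD 3: (1,0) -> (3.121,-2.121) [heading=315, draw]
PU: pen up
LT 120: heading 315 -> 75
LT 90: heading 75 -> 165
PU: pen up
FD 14: (3.121,-2.121) -> (-10.402,1.502) [heading=165, move]
FD 6: (-10.402,1.502) -> (-16.197,3.055) [heading=165, move]
FD 9: (-16.197,3.055) -> (-24.891,5.384) [heading=165, move]
FD 1: (-24.891,5.384) -> (-25.856,5.643) [heading=165, move]
FD 1: (-25.856,5.643) -> (-26.822,5.902) [heading=165, move]
LT 45: heading 165 -> 210
Final: pos=(-26.822,5.902), heading=210, 2 segment(s) drawn

Segment lengths:
  seg 1: (0,0) -> (1,0), length = 1
  seg 2: (1,0) -> (3.121,-2.121), length = 3
Total = 4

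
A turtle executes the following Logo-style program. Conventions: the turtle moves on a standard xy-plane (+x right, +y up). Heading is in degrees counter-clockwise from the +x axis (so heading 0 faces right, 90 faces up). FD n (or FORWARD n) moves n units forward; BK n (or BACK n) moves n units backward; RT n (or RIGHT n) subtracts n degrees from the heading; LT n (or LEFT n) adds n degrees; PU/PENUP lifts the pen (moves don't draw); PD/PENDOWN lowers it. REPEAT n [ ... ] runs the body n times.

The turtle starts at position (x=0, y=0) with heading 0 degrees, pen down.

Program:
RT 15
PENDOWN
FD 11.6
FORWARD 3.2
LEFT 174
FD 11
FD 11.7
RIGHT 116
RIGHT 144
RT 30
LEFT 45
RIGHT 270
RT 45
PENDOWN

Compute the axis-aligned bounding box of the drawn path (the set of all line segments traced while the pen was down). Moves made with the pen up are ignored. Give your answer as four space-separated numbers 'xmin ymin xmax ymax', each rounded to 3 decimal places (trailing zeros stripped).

Answer: -6.897 -3.831 14.296 4.304

Derivation:
Executing turtle program step by step:
Start: pos=(0,0), heading=0, pen down
RT 15: heading 0 -> 345
PD: pen down
FD 11.6: (0,0) -> (11.205,-3.002) [heading=345, draw]
FD 3.2: (11.205,-3.002) -> (14.296,-3.831) [heading=345, draw]
LT 174: heading 345 -> 159
FD 11: (14.296,-3.831) -> (4.026,0.112) [heading=159, draw]
FD 11.7: (4.026,0.112) -> (-6.897,4.304) [heading=159, draw]
RT 116: heading 159 -> 43
RT 144: heading 43 -> 259
RT 30: heading 259 -> 229
LT 45: heading 229 -> 274
RT 270: heading 274 -> 4
RT 45: heading 4 -> 319
PD: pen down
Final: pos=(-6.897,4.304), heading=319, 4 segment(s) drawn

Segment endpoints: x in {-6.897, 0, 4.026, 11.205, 14.296}, y in {-3.831, -3.002, 0, 0.112, 4.304}
xmin=-6.897, ymin=-3.831, xmax=14.296, ymax=4.304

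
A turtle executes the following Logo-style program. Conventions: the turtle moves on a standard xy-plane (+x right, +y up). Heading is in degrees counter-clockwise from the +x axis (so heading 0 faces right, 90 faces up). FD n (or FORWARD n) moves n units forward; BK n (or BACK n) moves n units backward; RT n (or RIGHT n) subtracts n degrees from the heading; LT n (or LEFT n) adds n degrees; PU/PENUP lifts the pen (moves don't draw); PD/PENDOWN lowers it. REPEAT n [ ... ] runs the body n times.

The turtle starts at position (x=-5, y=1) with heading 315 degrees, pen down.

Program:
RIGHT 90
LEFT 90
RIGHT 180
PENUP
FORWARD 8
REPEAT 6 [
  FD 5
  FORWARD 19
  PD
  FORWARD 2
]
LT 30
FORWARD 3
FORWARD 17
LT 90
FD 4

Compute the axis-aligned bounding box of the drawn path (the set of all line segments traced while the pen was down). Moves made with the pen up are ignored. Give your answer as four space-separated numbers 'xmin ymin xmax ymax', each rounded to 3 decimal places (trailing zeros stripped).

Executing turtle program step by step:
Start: pos=(-5,1), heading=315, pen down
RT 90: heading 315 -> 225
LT 90: heading 225 -> 315
RT 180: heading 315 -> 135
PU: pen up
FD 8: (-5,1) -> (-10.657,6.657) [heading=135, move]
REPEAT 6 [
  -- iteration 1/6 --
  FD 5: (-10.657,6.657) -> (-14.192,10.192) [heading=135, move]
  FD 19: (-14.192,10.192) -> (-27.627,23.627) [heading=135, move]
  PD: pen down
  FD 2: (-27.627,23.627) -> (-29.042,25.042) [heading=135, draw]
  -- iteration 2/6 --
  FD 5: (-29.042,25.042) -> (-32.577,28.577) [heading=135, draw]
  FD 19: (-32.577,28.577) -> (-46.012,42.012) [heading=135, draw]
  PD: pen down
  FD 2: (-46.012,42.012) -> (-47.426,43.426) [heading=135, draw]
  -- iteration 3/6 --
  FD 5: (-47.426,43.426) -> (-50.962,46.962) [heading=135, draw]
  FD 19: (-50.962,46.962) -> (-64.397,60.397) [heading=135, draw]
  PD: pen down
  FD 2: (-64.397,60.397) -> (-65.811,61.811) [heading=135, draw]
  -- iteration 4/6 --
  FD 5: (-65.811,61.811) -> (-69.347,65.347) [heading=135, draw]
  FD 19: (-69.347,65.347) -> (-82.782,78.782) [heading=135, draw]
  PD: pen down
  FD 2: (-82.782,78.782) -> (-84.196,80.196) [heading=135, draw]
  -- iteration 5/6 --
  FD 5: (-84.196,80.196) -> (-87.731,83.731) [heading=135, draw]
  FD 19: (-87.731,83.731) -> (-101.167,97.167) [heading=135, draw]
  PD: pen down
  FD 2: (-101.167,97.167) -> (-102.581,98.581) [heading=135, draw]
  -- iteration 6/6 --
  FD 5: (-102.581,98.581) -> (-106.116,102.116) [heading=135, draw]
  FD 19: (-106.116,102.116) -> (-119.551,115.551) [heading=135, draw]
  PD: pen down
  FD 2: (-119.551,115.551) -> (-120.966,116.966) [heading=135, draw]
]
LT 30: heading 135 -> 165
FD 3: (-120.966,116.966) -> (-123.863,117.742) [heading=165, draw]
FD 17: (-123.863,117.742) -> (-140.284,122.142) [heading=165, draw]
LT 90: heading 165 -> 255
FD 4: (-140.284,122.142) -> (-141.319,118.278) [heading=255, draw]
Final: pos=(-141.319,118.278), heading=255, 19 segment(s) drawn

Segment endpoints: x in {-141.319, -140.284, -123.863, -120.966, -119.551, -106.116, -102.581, -101.167, -87.731, -84.196, -82.782, -69.347, -65.811, -64.397, -50.962, -47.426, -46.012, -32.577, -29.042, -27.627}, y in {23.627, 25.042, 28.577, 42.012, 43.426, 46.962, 60.397, 61.811, 65.347, 78.782, 80.196, 83.731, 97.167, 98.581, 102.116, 115.551, 116.966, 117.742, 118.278, 122.142}
xmin=-141.319, ymin=23.627, xmax=-27.627, ymax=122.142

Answer: -141.319 23.627 -27.627 122.142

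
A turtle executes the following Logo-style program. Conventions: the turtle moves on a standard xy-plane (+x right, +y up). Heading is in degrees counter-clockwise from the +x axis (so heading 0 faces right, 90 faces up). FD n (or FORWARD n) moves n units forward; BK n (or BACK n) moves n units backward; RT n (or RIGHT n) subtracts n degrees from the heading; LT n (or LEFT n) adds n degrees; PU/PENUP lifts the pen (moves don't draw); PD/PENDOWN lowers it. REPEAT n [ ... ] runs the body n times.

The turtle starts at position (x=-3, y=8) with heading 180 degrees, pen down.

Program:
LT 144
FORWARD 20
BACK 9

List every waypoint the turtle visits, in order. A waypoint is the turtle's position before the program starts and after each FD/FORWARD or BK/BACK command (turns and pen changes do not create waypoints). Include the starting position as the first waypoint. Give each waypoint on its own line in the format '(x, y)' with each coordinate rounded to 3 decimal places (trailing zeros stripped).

Executing turtle program step by step:
Start: pos=(-3,8), heading=180, pen down
LT 144: heading 180 -> 324
FD 20: (-3,8) -> (13.18,-3.756) [heading=324, draw]
BK 9: (13.18,-3.756) -> (5.899,1.534) [heading=324, draw]
Final: pos=(5.899,1.534), heading=324, 2 segment(s) drawn
Waypoints (3 total):
(-3, 8)
(13.18, -3.756)
(5.899, 1.534)

Answer: (-3, 8)
(13.18, -3.756)
(5.899, 1.534)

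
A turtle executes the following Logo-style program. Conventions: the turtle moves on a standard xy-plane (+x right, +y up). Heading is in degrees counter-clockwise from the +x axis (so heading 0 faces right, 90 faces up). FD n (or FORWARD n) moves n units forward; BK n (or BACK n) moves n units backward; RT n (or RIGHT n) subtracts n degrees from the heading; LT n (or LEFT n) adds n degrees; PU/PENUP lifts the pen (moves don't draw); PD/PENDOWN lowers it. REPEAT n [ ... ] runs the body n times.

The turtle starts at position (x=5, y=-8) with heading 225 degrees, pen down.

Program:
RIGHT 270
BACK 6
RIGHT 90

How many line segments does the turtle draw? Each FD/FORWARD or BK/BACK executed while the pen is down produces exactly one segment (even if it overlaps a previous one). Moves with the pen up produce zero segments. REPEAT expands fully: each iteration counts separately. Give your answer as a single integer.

Answer: 1

Derivation:
Executing turtle program step by step:
Start: pos=(5,-8), heading=225, pen down
RT 270: heading 225 -> 315
BK 6: (5,-8) -> (0.757,-3.757) [heading=315, draw]
RT 90: heading 315 -> 225
Final: pos=(0.757,-3.757), heading=225, 1 segment(s) drawn
Segments drawn: 1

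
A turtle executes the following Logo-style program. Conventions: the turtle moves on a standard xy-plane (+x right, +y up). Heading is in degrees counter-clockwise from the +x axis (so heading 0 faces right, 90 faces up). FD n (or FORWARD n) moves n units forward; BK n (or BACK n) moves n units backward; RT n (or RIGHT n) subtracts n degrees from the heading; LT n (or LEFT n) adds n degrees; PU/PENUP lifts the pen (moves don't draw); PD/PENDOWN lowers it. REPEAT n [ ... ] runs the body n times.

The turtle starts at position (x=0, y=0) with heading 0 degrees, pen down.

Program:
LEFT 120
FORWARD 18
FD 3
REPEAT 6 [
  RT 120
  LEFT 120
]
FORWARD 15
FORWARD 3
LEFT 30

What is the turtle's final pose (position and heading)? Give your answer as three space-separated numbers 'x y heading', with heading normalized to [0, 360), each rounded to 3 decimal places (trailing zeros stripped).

Answer: -19.5 33.775 150

Derivation:
Executing turtle program step by step:
Start: pos=(0,0), heading=0, pen down
LT 120: heading 0 -> 120
FD 18: (0,0) -> (-9,15.588) [heading=120, draw]
FD 3: (-9,15.588) -> (-10.5,18.187) [heading=120, draw]
REPEAT 6 [
  -- iteration 1/6 --
  RT 120: heading 120 -> 0
  LT 120: heading 0 -> 120
  -- iteration 2/6 --
  RT 120: heading 120 -> 0
  LT 120: heading 0 -> 120
  -- iteration 3/6 --
  RT 120: heading 120 -> 0
  LT 120: heading 0 -> 120
  -- iteration 4/6 --
  RT 120: heading 120 -> 0
  LT 120: heading 0 -> 120
  -- iteration 5/6 --
  RT 120: heading 120 -> 0
  LT 120: heading 0 -> 120
  -- iteration 6/6 --
  RT 120: heading 120 -> 0
  LT 120: heading 0 -> 120
]
FD 15: (-10.5,18.187) -> (-18,31.177) [heading=120, draw]
FD 3: (-18,31.177) -> (-19.5,33.775) [heading=120, draw]
LT 30: heading 120 -> 150
Final: pos=(-19.5,33.775), heading=150, 4 segment(s) drawn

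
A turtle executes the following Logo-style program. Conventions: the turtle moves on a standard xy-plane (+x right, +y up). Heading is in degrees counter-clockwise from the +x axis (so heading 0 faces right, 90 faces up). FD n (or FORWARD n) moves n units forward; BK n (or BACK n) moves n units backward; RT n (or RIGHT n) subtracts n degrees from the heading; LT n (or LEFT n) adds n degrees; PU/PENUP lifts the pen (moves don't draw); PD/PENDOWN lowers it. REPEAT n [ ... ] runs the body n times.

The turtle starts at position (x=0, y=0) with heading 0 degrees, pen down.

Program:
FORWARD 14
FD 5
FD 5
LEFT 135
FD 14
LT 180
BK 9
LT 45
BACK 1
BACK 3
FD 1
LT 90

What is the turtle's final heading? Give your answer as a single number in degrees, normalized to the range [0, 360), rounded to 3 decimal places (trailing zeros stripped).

Executing turtle program step by step:
Start: pos=(0,0), heading=0, pen down
FD 14: (0,0) -> (14,0) [heading=0, draw]
FD 5: (14,0) -> (19,0) [heading=0, draw]
FD 5: (19,0) -> (24,0) [heading=0, draw]
LT 135: heading 0 -> 135
FD 14: (24,0) -> (14.101,9.899) [heading=135, draw]
LT 180: heading 135 -> 315
BK 9: (14.101,9.899) -> (7.737,16.263) [heading=315, draw]
LT 45: heading 315 -> 0
BK 1: (7.737,16.263) -> (6.737,16.263) [heading=0, draw]
BK 3: (6.737,16.263) -> (3.737,16.263) [heading=0, draw]
FD 1: (3.737,16.263) -> (4.737,16.263) [heading=0, draw]
LT 90: heading 0 -> 90
Final: pos=(4.737,16.263), heading=90, 8 segment(s) drawn

Answer: 90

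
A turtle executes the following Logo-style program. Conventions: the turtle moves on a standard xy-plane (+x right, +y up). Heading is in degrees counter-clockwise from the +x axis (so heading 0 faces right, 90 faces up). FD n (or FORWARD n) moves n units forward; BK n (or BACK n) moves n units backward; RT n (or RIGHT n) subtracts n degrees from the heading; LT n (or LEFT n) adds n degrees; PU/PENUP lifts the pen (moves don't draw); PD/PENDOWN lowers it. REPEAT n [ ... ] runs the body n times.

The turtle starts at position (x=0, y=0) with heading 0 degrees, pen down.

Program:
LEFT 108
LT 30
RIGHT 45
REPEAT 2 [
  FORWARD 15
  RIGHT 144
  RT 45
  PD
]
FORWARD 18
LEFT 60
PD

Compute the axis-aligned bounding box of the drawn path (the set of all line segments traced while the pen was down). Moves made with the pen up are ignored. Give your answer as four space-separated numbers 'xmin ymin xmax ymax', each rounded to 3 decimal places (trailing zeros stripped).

Executing turtle program step by step:
Start: pos=(0,0), heading=0, pen down
LT 108: heading 0 -> 108
LT 30: heading 108 -> 138
RT 45: heading 138 -> 93
REPEAT 2 [
  -- iteration 1/2 --
  FD 15: (0,0) -> (-0.785,14.979) [heading=93, draw]
  RT 144: heading 93 -> 309
  RT 45: heading 309 -> 264
  PD: pen down
  -- iteration 2/2 --
  FD 15: (-0.785,14.979) -> (-2.353,0.062) [heading=264, draw]
  RT 144: heading 264 -> 120
  RT 45: heading 120 -> 75
  PD: pen down
]
FD 18: (-2.353,0.062) -> (2.306,17.448) [heading=75, draw]
LT 60: heading 75 -> 135
PD: pen down
Final: pos=(2.306,17.448), heading=135, 3 segment(s) drawn

Segment endpoints: x in {-2.353, -0.785, 0, 2.306}, y in {0, 0.062, 14.979, 17.448}
xmin=-2.353, ymin=0, xmax=2.306, ymax=17.448

Answer: -2.353 0 2.306 17.448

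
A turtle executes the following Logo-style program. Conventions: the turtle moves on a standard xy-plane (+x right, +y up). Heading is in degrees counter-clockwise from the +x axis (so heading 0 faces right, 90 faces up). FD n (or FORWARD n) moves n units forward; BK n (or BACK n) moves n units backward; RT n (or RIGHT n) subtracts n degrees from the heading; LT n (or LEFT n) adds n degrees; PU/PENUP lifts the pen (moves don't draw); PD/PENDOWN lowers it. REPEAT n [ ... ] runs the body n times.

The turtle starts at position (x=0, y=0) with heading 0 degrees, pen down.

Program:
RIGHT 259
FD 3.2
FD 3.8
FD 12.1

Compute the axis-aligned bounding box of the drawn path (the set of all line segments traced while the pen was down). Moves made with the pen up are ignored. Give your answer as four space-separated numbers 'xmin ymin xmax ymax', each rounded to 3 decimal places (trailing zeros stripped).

Answer: -3.644 0 0 18.749

Derivation:
Executing turtle program step by step:
Start: pos=(0,0), heading=0, pen down
RT 259: heading 0 -> 101
FD 3.2: (0,0) -> (-0.611,3.141) [heading=101, draw]
FD 3.8: (-0.611,3.141) -> (-1.336,6.871) [heading=101, draw]
FD 12.1: (-1.336,6.871) -> (-3.644,18.749) [heading=101, draw]
Final: pos=(-3.644,18.749), heading=101, 3 segment(s) drawn

Segment endpoints: x in {-3.644, -1.336, -0.611, 0}, y in {0, 3.141, 6.871, 18.749}
xmin=-3.644, ymin=0, xmax=0, ymax=18.749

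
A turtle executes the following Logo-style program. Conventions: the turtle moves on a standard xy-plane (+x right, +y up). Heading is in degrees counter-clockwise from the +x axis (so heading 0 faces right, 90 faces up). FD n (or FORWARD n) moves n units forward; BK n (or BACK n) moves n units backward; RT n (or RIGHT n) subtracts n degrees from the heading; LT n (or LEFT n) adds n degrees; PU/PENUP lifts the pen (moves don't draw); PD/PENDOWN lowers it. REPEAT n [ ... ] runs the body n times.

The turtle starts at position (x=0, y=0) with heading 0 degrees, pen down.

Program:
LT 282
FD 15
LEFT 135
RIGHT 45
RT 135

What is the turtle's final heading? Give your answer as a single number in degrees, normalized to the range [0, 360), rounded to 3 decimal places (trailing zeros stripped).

Answer: 237

Derivation:
Executing turtle program step by step:
Start: pos=(0,0), heading=0, pen down
LT 282: heading 0 -> 282
FD 15: (0,0) -> (3.119,-14.672) [heading=282, draw]
LT 135: heading 282 -> 57
RT 45: heading 57 -> 12
RT 135: heading 12 -> 237
Final: pos=(3.119,-14.672), heading=237, 1 segment(s) drawn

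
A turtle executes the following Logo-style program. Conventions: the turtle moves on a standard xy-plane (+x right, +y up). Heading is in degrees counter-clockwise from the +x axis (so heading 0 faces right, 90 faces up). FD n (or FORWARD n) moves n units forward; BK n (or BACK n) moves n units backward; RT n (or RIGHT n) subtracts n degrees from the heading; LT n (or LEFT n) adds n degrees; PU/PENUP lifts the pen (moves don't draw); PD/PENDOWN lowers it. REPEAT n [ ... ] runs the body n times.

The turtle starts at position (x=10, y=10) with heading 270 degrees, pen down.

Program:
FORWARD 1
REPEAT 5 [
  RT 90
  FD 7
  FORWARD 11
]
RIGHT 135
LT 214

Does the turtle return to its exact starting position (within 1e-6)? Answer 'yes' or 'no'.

Executing turtle program step by step:
Start: pos=(10,10), heading=270, pen down
FD 1: (10,10) -> (10,9) [heading=270, draw]
REPEAT 5 [
  -- iteration 1/5 --
  RT 90: heading 270 -> 180
  FD 7: (10,9) -> (3,9) [heading=180, draw]
  FD 11: (3,9) -> (-8,9) [heading=180, draw]
  -- iteration 2/5 --
  RT 90: heading 180 -> 90
  FD 7: (-8,9) -> (-8,16) [heading=90, draw]
  FD 11: (-8,16) -> (-8,27) [heading=90, draw]
  -- iteration 3/5 --
  RT 90: heading 90 -> 0
  FD 7: (-8,27) -> (-1,27) [heading=0, draw]
  FD 11: (-1,27) -> (10,27) [heading=0, draw]
  -- iteration 4/5 --
  RT 90: heading 0 -> 270
  FD 7: (10,27) -> (10,20) [heading=270, draw]
  FD 11: (10,20) -> (10,9) [heading=270, draw]
  -- iteration 5/5 --
  RT 90: heading 270 -> 180
  FD 7: (10,9) -> (3,9) [heading=180, draw]
  FD 11: (3,9) -> (-8,9) [heading=180, draw]
]
RT 135: heading 180 -> 45
LT 214: heading 45 -> 259
Final: pos=(-8,9), heading=259, 11 segment(s) drawn

Start position: (10, 10)
Final position: (-8, 9)
Distance = 18.028; >= 1e-6 -> NOT closed

Answer: no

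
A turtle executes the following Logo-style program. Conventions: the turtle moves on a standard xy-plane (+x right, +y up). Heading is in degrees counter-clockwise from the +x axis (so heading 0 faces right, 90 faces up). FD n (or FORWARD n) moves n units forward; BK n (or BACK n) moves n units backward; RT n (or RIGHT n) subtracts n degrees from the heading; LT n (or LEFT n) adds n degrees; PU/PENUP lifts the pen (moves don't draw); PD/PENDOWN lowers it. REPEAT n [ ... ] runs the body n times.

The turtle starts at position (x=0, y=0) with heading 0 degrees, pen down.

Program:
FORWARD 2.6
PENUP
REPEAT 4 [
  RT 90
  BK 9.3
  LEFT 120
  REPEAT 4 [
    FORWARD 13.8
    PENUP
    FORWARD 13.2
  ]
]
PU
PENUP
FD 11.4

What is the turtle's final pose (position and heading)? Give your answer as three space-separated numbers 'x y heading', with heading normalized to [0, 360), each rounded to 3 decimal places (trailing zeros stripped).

Executing turtle program step by step:
Start: pos=(0,0), heading=0, pen down
FD 2.6: (0,0) -> (2.6,0) [heading=0, draw]
PU: pen up
REPEAT 4 [
  -- iteration 1/4 --
  RT 90: heading 0 -> 270
  BK 9.3: (2.6,0) -> (2.6,9.3) [heading=270, move]
  LT 120: heading 270 -> 30
  REPEAT 4 [
    -- iteration 1/4 --
    FD 13.8: (2.6,9.3) -> (14.551,16.2) [heading=30, move]
    PU: pen up
    FD 13.2: (14.551,16.2) -> (25.983,22.8) [heading=30, move]
    -- iteration 2/4 --
    FD 13.8: (25.983,22.8) -> (37.934,29.7) [heading=30, move]
    PU: pen up
    FD 13.2: (37.934,29.7) -> (49.365,36.3) [heading=30, move]
    -- iteration 3/4 --
    FD 13.8: (49.365,36.3) -> (61.317,43.2) [heading=30, move]
    PU: pen up
    FD 13.2: (61.317,43.2) -> (72.748,49.8) [heading=30, move]
    -- iteration 4/4 --
    FD 13.8: (72.748,49.8) -> (84.699,56.7) [heading=30, move]
    PU: pen up
    FD 13.2: (84.699,56.7) -> (96.131,63.3) [heading=30, move]
  ]
  -- iteration 2/4 --
  RT 90: heading 30 -> 300
  BK 9.3: (96.131,63.3) -> (91.481,71.354) [heading=300, move]
  LT 120: heading 300 -> 60
  REPEAT 4 [
    -- iteration 1/4 --
    FD 13.8: (91.481,71.354) -> (98.381,83.305) [heading=60, move]
    PU: pen up
    FD 13.2: (98.381,83.305) -> (104.981,94.737) [heading=60, move]
    -- iteration 2/4 --
    FD 13.8: (104.981,94.737) -> (111.881,106.688) [heading=60, move]
    PU: pen up
    FD 13.2: (111.881,106.688) -> (118.481,118.119) [heading=60, move]
    -- iteration 3/4 --
    FD 13.8: (118.481,118.119) -> (125.381,130.071) [heading=60, move]
    PU: pen up
    FD 13.2: (125.381,130.071) -> (131.981,141.502) [heading=60, move]
    -- iteration 4/4 --
    FD 13.8: (131.981,141.502) -> (138.881,153.453) [heading=60, move]
    PU: pen up
    FD 13.2: (138.881,153.453) -> (145.481,164.885) [heading=60, move]
  ]
  -- iteration 3/4 --
  RT 90: heading 60 -> 330
  BK 9.3: (145.481,164.885) -> (137.427,169.535) [heading=330, move]
  LT 120: heading 330 -> 90
  REPEAT 4 [
    -- iteration 1/4 --
    FD 13.8: (137.427,169.535) -> (137.427,183.335) [heading=90, move]
    PU: pen up
    FD 13.2: (137.427,183.335) -> (137.427,196.535) [heading=90, move]
    -- iteration 2/4 --
    FD 13.8: (137.427,196.535) -> (137.427,210.335) [heading=90, move]
    PU: pen up
    FD 13.2: (137.427,210.335) -> (137.427,223.535) [heading=90, move]
    -- iteration 3/4 --
    FD 13.8: (137.427,223.535) -> (137.427,237.335) [heading=90, move]
    PU: pen up
    FD 13.2: (137.427,237.335) -> (137.427,250.535) [heading=90, move]
    -- iteration 4/4 --
    FD 13.8: (137.427,250.535) -> (137.427,264.335) [heading=90, move]
    PU: pen up
    FD 13.2: (137.427,264.335) -> (137.427,277.535) [heading=90, move]
  ]
  -- iteration 4/4 --
  RT 90: heading 90 -> 0
  BK 9.3: (137.427,277.535) -> (128.127,277.535) [heading=0, move]
  LT 120: heading 0 -> 120
  REPEAT 4 [
    -- iteration 1/4 --
    FD 13.8: (128.127,277.535) -> (121.227,289.486) [heading=120, move]
    PU: pen up
    FD 13.2: (121.227,289.486) -> (114.627,300.917) [heading=120, move]
    -- iteration 2/4 --
    FD 13.8: (114.627,300.917) -> (107.727,312.869) [heading=120, move]
    PU: pen up
    FD 13.2: (107.727,312.869) -> (101.127,324.3) [heading=120, move]
    -- iteration 3/4 --
    FD 13.8: (101.127,324.3) -> (94.227,336.251) [heading=120, move]
    PU: pen up
    FD 13.2: (94.227,336.251) -> (87.627,347.683) [heading=120, move]
    -- iteration 4/4 --
    FD 13.8: (87.627,347.683) -> (80.727,359.634) [heading=120, move]
    PU: pen up
    FD 13.2: (80.727,359.634) -> (74.127,371.066) [heading=120, move]
  ]
]
PU: pen up
PU: pen up
FD 11.4: (74.127,371.066) -> (68.427,380.938) [heading=120, move]
Final: pos=(68.427,380.938), heading=120, 1 segment(s) drawn

Answer: 68.427 380.938 120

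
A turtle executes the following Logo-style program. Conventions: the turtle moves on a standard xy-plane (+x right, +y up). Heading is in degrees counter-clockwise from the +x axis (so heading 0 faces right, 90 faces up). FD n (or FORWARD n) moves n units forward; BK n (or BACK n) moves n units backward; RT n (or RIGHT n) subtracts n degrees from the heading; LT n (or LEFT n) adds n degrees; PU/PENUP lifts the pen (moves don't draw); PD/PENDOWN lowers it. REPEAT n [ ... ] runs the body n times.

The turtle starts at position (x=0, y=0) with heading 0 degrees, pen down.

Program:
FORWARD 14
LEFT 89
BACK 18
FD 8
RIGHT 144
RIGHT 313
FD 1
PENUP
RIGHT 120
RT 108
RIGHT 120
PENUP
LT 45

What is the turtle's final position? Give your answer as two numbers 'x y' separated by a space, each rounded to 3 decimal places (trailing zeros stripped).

Executing turtle program step by step:
Start: pos=(0,0), heading=0, pen down
FD 14: (0,0) -> (14,0) [heading=0, draw]
LT 89: heading 0 -> 89
BK 18: (14,0) -> (13.686,-17.997) [heading=89, draw]
FD 8: (13.686,-17.997) -> (13.825,-9.998) [heading=89, draw]
RT 144: heading 89 -> 305
RT 313: heading 305 -> 352
FD 1: (13.825,-9.998) -> (14.816,-10.138) [heading=352, draw]
PU: pen up
RT 120: heading 352 -> 232
RT 108: heading 232 -> 124
RT 120: heading 124 -> 4
PU: pen up
LT 45: heading 4 -> 49
Final: pos=(14.816,-10.138), heading=49, 4 segment(s) drawn

Answer: 14.816 -10.138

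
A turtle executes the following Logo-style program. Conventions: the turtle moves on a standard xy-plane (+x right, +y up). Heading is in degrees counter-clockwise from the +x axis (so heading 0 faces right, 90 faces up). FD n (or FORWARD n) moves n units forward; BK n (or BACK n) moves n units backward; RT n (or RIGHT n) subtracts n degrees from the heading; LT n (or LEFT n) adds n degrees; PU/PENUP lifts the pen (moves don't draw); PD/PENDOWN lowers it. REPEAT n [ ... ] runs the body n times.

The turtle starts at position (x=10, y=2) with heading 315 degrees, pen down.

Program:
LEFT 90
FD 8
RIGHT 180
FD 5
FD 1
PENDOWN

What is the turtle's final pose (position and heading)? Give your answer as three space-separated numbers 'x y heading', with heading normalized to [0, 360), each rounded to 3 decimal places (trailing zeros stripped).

Answer: 11.414 3.414 225

Derivation:
Executing turtle program step by step:
Start: pos=(10,2), heading=315, pen down
LT 90: heading 315 -> 45
FD 8: (10,2) -> (15.657,7.657) [heading=45, draw]
RT 180: heading 45 -> 225
FD 5: (15.657,7.657) -> (12.121,4.121) [heading=225, draw]
FD 1: (12.121,4.121) -> (11.414,3.414) [heading=225, draw]
PD: pen down
Final: pos=(11.414,3.414), heading=225, 3 segment(s) drawn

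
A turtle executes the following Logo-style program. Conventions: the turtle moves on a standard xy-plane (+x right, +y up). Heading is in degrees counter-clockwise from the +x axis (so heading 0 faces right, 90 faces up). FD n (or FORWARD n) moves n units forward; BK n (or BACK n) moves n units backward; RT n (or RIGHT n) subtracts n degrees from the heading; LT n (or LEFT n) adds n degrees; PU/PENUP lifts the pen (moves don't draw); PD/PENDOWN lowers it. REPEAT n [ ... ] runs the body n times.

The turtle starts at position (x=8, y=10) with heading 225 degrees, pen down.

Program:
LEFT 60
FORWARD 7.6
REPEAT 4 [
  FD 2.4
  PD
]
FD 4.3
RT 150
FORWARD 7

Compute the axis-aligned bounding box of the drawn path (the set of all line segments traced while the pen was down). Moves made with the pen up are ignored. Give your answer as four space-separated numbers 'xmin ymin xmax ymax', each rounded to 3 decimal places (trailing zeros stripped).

Executing turtle program step by step:
Start: pos=(8,10), heading=225, pen down
LT 60: heading 225 -> 285
FD 7.6: (8,10) -> (9.967,2.659) [heading=285, draw]
REPEAT 4 [
  -- iteration 1/4 --
  FD 2.4: (9.967,2.659) -> (10.588,0.341) [heading=285, draw]
  PD: pen down
  -- iteration 2/4 --
  FD 2.4: (10.588,0.341) -> (11.209,-1.977) [heading=285, draw]
  PD: pen down
  -- iteration 3/4 --
  FD 2.4: (11.209,-1.977) -> (11.831,-4.296) [heading=285, draw]
  PD: pen down
  -- iteration 4/4 --
  FD 2.4: (11.831,-4.296) -> (12.452,-6.614) [heading=285, draw]
  PD: pen down
]
FD 4.3: (12.452,-6.614) -> (13.565,-10.767) [heading=285, draw]
RT 150: heading 285 -> 135
FD 7: (13.565,-10.767) -> (8.615,-5.818) [heading=135, draw]
Final: pos=(8.615,-5.818), heading=135, 7 segment(s) drawn

Segment endpoints: x in {8, 8.615, 9.967, 10.588, 11.209, 11.831, 12.452, 13.565}, y in {-10.767, -6.614, -5.818, -4.296, -1.977, 0.341, 2.659, 10}
xmin=8, ymin=-10.767, xmax=13.565, ymax=10

Answer: 8 -10.767 13.565 10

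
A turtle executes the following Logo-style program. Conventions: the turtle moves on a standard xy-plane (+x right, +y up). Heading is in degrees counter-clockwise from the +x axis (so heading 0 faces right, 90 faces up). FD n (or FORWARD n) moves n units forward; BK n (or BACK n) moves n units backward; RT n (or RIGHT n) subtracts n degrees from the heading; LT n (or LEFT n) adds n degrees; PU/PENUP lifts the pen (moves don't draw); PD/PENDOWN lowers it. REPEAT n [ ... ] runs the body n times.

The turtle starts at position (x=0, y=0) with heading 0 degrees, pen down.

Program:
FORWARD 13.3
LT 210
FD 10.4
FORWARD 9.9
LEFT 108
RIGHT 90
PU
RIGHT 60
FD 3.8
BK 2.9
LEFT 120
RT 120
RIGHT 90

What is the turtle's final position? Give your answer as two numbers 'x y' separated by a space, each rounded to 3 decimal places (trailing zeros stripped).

Executing turtle program step by step:
Start: pos=(0,0), heading=0, pen down
FD 13.3: (0,0) -> (13.3,0) [heading=0, draw]
LT 210: heading 0 -> 210
FD 10.4: (13.3,0) -> (4.293,-5.2) [heading=210, draw]
FD 9.9: (4.293,-5.2) -> (-4.28,-10.15) [heading=210, draw]
LT 108: heading 210 -> 318
RT 90: heading 318 -> 228
PU: pen up
RT 60: heading 228 -> 168
FD 3.8: (-4.28,-10.15) -> (-7.997,-9.36) [heading=168, move]
BK 2.9: (-7.997,-9.36) -> (-5.161,-9.963) [heading=168, move]
LT 120: heading 168 -> 288
RT 120: heading 288 -> 168
RT 90: heading 168 -> 78
Final: pos=(-5.161,-9.963), heading=78, 3 segment(s) drawn

Answer: -5.161 -9.963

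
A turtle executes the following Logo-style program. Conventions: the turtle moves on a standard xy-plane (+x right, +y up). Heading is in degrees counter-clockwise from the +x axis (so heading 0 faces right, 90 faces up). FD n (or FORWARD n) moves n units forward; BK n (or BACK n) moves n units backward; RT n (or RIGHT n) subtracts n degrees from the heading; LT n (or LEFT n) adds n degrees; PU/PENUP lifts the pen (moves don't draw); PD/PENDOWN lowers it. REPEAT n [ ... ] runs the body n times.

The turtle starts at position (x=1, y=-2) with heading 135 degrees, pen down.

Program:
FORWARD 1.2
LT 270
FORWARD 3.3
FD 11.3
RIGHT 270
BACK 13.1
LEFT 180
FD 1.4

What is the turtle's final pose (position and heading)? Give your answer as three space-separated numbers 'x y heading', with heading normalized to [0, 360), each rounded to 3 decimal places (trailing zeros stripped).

Executing turtle program step by step:
Start: pos=(1,-2), heading=135, pen down
FD 1.2: (1,-2) -> (0.151,-1.151) [heading=135, draw]
LT 270: heading 135 -> 45
FD 3.3: (0.151,-1.151) -> (2.485,1.182) [heading=45, draw]
FD 11.3: (2.485,1.182) -> (10.475,9.172) [heading=45, draw]
RT 270: heading 45 -> 135
BK 13.1: (10.475,9.172) -> (19.738,-0.091) [heading=135, draw]
LT 180: heading 135 -> 315
FD 1.4: (19.738,-0.091) -> (20.728,-1.081) [heading=315, draw]
Final: pos=(20.728,-1.081), heading=315, 5 segment(s) drawn

Answer: 20.728 -1.081 315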